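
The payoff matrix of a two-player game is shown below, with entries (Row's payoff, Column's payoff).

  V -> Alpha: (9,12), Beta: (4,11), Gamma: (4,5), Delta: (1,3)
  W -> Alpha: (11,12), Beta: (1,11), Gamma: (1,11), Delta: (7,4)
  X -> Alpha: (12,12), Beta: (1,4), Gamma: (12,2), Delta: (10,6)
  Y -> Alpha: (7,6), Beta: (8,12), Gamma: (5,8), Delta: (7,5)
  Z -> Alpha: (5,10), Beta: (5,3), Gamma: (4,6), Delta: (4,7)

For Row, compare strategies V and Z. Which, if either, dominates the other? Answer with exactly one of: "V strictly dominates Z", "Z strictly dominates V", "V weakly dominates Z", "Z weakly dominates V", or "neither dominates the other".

neither dominates the other

Compare V to Z across each choice by Column: Alpha: 9>5, Beta: 4<5, Gamma: 4=4, Delta: 1<4.
V does better at Alpha but worse at Beta, Delta; neither strategy dominates the other.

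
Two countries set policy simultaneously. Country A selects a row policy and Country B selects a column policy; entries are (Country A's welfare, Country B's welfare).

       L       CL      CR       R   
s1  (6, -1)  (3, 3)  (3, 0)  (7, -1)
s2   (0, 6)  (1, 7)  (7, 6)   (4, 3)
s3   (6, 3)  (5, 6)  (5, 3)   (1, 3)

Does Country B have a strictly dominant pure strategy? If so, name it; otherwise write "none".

CL

CL vs L: s1: 3>-1, s2: 7>6, s3: 6>3.
CL vs CR: s1: 3>0, s2: 7>6, s3: 6>3.
CL vs R: s1: 3>-1, s2: 7>3, s3: 6>3.
CL strictly beats every other strategy against every opponent action, so it is strictly dominant.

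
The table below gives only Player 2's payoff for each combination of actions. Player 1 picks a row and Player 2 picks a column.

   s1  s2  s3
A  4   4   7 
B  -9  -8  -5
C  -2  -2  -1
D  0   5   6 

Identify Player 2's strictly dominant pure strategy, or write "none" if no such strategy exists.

s3

s3 vs s1: A: 7>4, B: -5>-9, C: -1>-2, D: 6>0.
s3 vs s2: A: 7>4, B: -5>-8, C: -1>-2, D: 6>5.
s3 strictly beats every other strategy against every opponent action, so it is strictly dominant.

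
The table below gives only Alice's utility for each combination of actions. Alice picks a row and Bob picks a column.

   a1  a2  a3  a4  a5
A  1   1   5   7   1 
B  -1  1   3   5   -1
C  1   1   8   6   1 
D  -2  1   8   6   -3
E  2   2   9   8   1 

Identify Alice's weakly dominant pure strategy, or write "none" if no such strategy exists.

E vs A: a1: 2>1, a2: 2>1, a3: 9>5, a4: 8>7, a5: 1=1.
E vs B: a1: 2>-1, a2: 2>1, a3: 9>3, a4: 8>5, a5: 1>-1.
E vs C: a1: 2>1, a2: 2>1, a3: 9>8, a4: 8>6, a5: 1=1.
E vs D: a1: 2>-2, a2: 2>1, a3: 9>8, a4: 8>6, a5: 1>-3.
E is at least as good as every other strategy against every opponent action, so it is weakly dominant.

E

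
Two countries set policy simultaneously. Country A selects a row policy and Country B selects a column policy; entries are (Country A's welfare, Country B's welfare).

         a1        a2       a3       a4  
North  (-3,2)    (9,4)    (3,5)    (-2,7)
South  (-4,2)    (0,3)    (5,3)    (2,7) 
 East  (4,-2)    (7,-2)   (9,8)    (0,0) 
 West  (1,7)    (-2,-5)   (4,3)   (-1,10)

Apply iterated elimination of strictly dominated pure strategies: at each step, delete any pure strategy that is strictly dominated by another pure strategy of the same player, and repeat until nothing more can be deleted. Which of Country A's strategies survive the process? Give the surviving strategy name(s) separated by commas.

For Country A, East strictly dominates West on the remaining columns (a1: 4>1, a2: 7>-2, a3: 9>4, a4: 0>-1); eliminate West.
Column a1 is eliminated: a3 beats it against every remaining row (North: 5>2, South: 3>2, East: 8>-2).
Country B's strategy a2 is strictly dominated by a4 (North: 7>4, South: 7>3, East: 0>-2) and is removed.
Row North is eliminated: South beats it against every remaining column (a3: 5>3, a4: 2>-2).
Among the remaining strategies, none is strictly dominated by another pure strategy of the same player, so the elimination stops.
Surviving strategies — Country A: {South, East}; Country B: {a3, a4}.

South, East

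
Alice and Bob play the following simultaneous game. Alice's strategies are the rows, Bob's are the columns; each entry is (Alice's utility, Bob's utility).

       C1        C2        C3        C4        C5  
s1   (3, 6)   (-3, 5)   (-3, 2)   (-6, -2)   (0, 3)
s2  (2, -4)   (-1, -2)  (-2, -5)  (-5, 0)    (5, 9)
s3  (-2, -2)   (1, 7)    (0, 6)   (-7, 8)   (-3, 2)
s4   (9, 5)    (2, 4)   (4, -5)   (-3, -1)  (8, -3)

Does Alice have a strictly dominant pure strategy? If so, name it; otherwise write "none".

s4

s4 vs s1: C1: 9>3, C2: 2>-3, C3: 4>-3, C4: -3>-6, C5: 8>0.
s4 vs s2: C1: 9>2, C2: 2>-1, C3: 4>-2, C4: -3>-5, C5: 8>5.
s4 vs s3: C1: 9>-2, C2: 2>1, C3: 4>0, C4: -3>-7, C5: 8>-3.
s4 strictly beats every other strategy against every opponent action, so it is strictly dominant.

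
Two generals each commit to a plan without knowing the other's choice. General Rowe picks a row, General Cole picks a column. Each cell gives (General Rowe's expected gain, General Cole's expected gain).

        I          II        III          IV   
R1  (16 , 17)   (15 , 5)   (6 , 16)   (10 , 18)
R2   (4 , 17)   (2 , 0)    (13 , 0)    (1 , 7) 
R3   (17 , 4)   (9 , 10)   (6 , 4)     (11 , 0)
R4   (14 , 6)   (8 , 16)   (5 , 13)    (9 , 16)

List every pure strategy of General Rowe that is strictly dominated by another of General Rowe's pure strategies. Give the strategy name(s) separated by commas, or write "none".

R1: no other strategy beats it everywhere (R2 at I (16>4); R3 at II (15>9); R4 at I (16>14)).
R2: no other strategy beats it everywhere (R1 at III (13>6); R3 at III (13>6); R4 at III (13>5)).
R3: no other strategy beats it everywhere (R1 at I (17>16); R2 at I (17>4); R4 at I (17>14)).
R4: dominated, since R1 does at least as well everywhere (I: 16>14, II: 15>8, III: 6>5, IV: 10>9).

R4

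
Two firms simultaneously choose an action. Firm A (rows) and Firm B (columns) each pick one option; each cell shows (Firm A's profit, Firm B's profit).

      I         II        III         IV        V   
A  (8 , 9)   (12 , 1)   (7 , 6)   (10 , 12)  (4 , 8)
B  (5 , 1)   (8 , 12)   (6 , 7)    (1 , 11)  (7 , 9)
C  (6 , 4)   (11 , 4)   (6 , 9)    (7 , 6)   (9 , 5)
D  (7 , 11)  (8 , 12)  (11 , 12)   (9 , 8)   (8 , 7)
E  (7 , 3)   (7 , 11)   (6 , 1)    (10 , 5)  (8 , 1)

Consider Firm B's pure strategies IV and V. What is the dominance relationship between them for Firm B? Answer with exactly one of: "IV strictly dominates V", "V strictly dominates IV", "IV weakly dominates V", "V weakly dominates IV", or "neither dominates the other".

IV strictly dominates V

IV's payoffs vs V's, by Firm A's action — A: 12>8, B: 11>9, C: 6>5, D: 8>7, E: 5>1.
Every comparison favours IV, so IV strictly dominates V.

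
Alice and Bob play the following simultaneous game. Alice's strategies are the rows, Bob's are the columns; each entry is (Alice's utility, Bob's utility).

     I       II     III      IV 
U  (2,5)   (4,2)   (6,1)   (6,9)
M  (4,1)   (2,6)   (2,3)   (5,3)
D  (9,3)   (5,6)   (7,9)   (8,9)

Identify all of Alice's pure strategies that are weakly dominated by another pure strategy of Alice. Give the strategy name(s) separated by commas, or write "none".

U: dominated, since D does at least as well everywhere (I: 9>2, II: 5>4, III: 7>6, IV: 8>6).
M is weakly dominated by D (I: 9>4, II: 5>2, III: 7>2, IV: 8>5).
Nothing dominates D: U at I (9>2); M at I (9>4).

U, M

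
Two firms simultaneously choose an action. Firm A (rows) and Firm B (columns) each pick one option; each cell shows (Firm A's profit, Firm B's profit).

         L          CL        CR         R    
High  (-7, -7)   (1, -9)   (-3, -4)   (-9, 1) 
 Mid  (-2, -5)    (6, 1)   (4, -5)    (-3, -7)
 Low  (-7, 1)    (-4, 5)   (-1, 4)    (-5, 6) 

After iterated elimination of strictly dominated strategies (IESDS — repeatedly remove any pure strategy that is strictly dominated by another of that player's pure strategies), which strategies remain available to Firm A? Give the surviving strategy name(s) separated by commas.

Mid

For Firm A, Mid strictly dominates High on the remaining columns (L: -2>-7, CL: 6>1, CR: 4>-3, R: -3>-9); eliminate High.
For Firm A, Mid strictly dominates Low on the remaining columns (L: -2>-7, CL: 6>-4, CR: 4>-1, R: -3>-5); eliminate Low.
Firm B's strategy L is strictly dominated by CL (Mid: 1>-5) and is removed.
Firm B's strategy CR is strictly dominated by CL (Mid: 1>-5) and is removed.
For Firm B, CL strictly dominates R on the remaining rows (Mid: 1>-7); eliminate R.
Among the remaining strategies, none is strictly dominated by another pure strategy of the same player, so the elimination stops.
Surviving strategies — Firm A: {Mid}; Firm B: {CL}.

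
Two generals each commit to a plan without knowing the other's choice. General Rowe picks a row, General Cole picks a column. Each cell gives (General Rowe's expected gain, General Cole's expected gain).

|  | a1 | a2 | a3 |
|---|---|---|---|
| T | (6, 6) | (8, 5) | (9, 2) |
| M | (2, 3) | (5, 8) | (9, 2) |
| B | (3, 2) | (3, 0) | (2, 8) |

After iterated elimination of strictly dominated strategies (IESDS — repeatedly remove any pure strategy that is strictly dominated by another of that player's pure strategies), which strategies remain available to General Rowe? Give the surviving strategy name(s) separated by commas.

T

For General Rowe, T strictly dominates B on the remaining columns (a1: 6>3, a2: 8>3, a3: 9>2); eliminate B.
General Cole's strategy a3 is strictly dominated by a1 (T: 6>2, M: 3>2) and is removed.
General Rowe's strategy M is strictly dominated by T (a1: 6>2, a2: 8>5) and is removed.
Column a2 is eliminated: a1 beats it against every remaining row (T: 6>5).
Among the remaining strategies, none is strictly dominated by another pure strategy of the same player, so the elimination stops.
Surviving strategies — General Rowe: {T}; General Cole: {a1}.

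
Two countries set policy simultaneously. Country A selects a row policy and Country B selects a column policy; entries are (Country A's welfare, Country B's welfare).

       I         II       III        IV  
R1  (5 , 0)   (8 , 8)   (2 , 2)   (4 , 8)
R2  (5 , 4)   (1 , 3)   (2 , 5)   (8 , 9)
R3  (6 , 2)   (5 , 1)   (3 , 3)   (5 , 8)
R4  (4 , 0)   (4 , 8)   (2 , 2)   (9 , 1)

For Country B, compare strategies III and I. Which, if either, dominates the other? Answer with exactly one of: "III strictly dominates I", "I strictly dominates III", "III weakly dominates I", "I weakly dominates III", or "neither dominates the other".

Compare III to I across every action of Country A: R1: 2>0, R2: 5>4, R3: 3>2, R4: 2>0.
Every comparison favours III, so III strictly dominates I.

III strictly dominates I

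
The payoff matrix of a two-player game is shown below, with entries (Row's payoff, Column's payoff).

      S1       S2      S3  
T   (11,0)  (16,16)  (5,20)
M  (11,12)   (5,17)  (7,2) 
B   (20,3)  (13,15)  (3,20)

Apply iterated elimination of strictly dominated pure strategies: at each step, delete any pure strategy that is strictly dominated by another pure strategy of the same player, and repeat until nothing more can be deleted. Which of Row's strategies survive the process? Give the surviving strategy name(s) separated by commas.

Column S1 is eliminated: S2 beats it against every remaining row (T: 16>0, M: 17>12, B: 15>3).
Row's strategy B is strictly dominated by T (S2: 16>13, S3: 5>3) and is removed.
Among the remaining strategies, none is strictly dominated by another pure strategy of the same player, so the elimination stops.
Surviving strategies — Row: {T, M}; Column: {S2, S3}.

T, M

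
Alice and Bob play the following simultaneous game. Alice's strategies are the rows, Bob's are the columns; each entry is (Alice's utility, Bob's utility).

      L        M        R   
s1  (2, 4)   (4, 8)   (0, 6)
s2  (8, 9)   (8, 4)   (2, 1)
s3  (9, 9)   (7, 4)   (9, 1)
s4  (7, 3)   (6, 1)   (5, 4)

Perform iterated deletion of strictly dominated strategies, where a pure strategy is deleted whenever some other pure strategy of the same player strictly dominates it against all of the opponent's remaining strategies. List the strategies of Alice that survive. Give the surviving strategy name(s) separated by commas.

For Alice, s2 strictly dominates s1 on the remaining columns (L: 8>2, M: 8>4, R: 2>0); eliminate s1.
Row s4 is eliminated: s3 beats it against every remaining column (L: 9>7, M: 7>6, R: 9>5).
For Bob, L strictly dominates M on the remaining rows (s2: 9>4, s3: 9>4); eliminate M.
Alice's strategy s2 is strictly dominated by s3 (L: 9>8, R: 9>2) and is removed.
Bob's strategy R is strictly dominated by L (s3: 9>1) and is removed.
Among the remaining strategies, none is strictly dominated by another pure strategy of the same player, so the elimination stops.
Surviving strategies — Alice: {s3}; Bob: {L}.

s3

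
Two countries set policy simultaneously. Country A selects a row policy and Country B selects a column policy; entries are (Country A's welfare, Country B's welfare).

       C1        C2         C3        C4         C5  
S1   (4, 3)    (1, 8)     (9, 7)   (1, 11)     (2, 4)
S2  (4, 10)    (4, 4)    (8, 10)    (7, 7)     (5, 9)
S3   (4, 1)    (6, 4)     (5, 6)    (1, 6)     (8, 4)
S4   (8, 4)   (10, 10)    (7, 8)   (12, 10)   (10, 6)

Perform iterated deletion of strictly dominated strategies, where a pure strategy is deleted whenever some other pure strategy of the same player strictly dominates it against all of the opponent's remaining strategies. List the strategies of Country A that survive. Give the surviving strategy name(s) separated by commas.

S1, S2, S4

Country A's strategy S3 is strictly dominated by S4 (C1: 8>4, C2: 10>6, C3: 7>5, C4: 12>1, C5: 10>8) and is removed.
Country B's strategy C5 is strictly dominated by C3 (S1: 7>4, S2: 10>9, S4: 8>6) and is removed.
Among the remaining strategies, none is strictly dominated by another pure strategy of the same player, so the elimination stops.
Surviving strategies — Country A: {S1, S2, S4}; Country B: {C1, C2, C3, C4}.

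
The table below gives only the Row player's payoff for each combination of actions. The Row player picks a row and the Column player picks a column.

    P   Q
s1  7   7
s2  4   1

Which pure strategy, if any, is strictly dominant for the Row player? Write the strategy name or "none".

s1 vs s2: P: 7>4, Q: 7>1.
s1 strictly beats every other strategy against every opponent action, so it is strictly dominant.

s1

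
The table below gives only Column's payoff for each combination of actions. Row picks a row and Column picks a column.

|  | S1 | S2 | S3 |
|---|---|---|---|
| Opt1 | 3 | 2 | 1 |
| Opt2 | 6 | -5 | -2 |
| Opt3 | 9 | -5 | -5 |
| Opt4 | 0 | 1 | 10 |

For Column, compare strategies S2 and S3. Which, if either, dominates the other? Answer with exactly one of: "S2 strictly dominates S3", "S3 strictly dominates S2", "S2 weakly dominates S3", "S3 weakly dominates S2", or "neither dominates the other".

Compare S2 to S3 across each opponent action: Opt1: 2>1, Opt2: -5<-2, Opt3: -5=-5, Opt4: 1<10.
S2 does better at Opt1 but worse at Opt2, Opt4; neither strategy dominates the other.

neither dominates the other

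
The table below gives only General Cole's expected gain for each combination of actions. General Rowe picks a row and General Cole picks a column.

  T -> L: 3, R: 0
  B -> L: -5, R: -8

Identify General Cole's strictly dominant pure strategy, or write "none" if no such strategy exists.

L

L vs R: T: 3>0, B: -5>-8.
L strictly beats every other strategy against every opponent action, so it is strictly dominant.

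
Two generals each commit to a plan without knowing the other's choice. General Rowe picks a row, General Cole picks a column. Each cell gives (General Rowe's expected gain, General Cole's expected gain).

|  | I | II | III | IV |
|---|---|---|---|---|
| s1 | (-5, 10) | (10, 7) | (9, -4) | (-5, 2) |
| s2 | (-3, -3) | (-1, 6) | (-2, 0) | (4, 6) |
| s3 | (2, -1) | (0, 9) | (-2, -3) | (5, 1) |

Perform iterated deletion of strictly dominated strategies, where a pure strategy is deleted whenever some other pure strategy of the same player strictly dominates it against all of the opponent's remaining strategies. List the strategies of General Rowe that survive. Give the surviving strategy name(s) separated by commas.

s1, s3

For General Cole, II strictly dominates III on the remaining rows (s1: 7>-4, s2: 6>0, s3: 9>-3); eliminate III.
General Rowe's strategy s2 is strictly dominated by s3 (I: 2>-3, II: 0>-1, IV: 5>4) and is removed.
Column IV is eliminated: II beats it against every remaining row (s1: 7>2, s3: 9>1).
Among the remaining strategies, none is strictly dominated by another pure strategy of the same player, so the elimination stops.
Surviving strategies — General Rowe: {s1, s3}; General Cole: {I, II}.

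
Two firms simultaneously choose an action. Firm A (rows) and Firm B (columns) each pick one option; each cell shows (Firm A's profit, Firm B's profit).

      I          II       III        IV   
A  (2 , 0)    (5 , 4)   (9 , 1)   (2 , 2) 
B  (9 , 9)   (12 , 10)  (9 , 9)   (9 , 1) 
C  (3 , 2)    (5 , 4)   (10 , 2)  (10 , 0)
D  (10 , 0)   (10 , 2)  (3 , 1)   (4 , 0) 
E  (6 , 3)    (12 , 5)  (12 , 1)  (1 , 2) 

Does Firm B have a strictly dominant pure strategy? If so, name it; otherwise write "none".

II

II vs I: A: 4>0, B: 10>9, C: 4>2, D: 2>0, E: 5>3.
II vs III: A: 4>1, B: 10>9, C: 4>2, D: 2>1, E: 5>1.
II vs IV: A: 4>2, B: 10>1, C: 4>0, D: 2>0, E: 5>2.
II strictly beats every other strategy against every opponent action, so it is strictly dominant.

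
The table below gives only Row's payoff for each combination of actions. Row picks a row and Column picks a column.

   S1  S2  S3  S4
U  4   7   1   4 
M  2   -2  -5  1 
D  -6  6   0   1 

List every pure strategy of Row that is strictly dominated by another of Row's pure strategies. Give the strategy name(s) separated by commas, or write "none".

M, D

U is not dominated — it holds its own against M at S1 (4>2); D at S1 (4>-6).
M: dominated, since U does at least as well everywhere (S1: 4>2, S2: 7>-2, S3: 1>-5, S4: 4>1).
D: dominated, since U does at least as well everywhere (S1: 4>-6, S2: 7>6, S3: 1>0, S4: 4>1).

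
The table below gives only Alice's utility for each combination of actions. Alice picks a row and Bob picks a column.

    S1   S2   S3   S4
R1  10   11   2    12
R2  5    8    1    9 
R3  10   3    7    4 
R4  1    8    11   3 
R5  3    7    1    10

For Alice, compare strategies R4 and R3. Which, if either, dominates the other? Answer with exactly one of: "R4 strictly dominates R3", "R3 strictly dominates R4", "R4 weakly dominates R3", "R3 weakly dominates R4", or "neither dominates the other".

Compare R4 to R3 across each opponent action: S1: 1<10, S2: 8>3, S3: 11>7, S4: 3<4.
R4 does better at S2, S3 but worse at S1, S4; neither strategy dominates the other.

neither dominates the other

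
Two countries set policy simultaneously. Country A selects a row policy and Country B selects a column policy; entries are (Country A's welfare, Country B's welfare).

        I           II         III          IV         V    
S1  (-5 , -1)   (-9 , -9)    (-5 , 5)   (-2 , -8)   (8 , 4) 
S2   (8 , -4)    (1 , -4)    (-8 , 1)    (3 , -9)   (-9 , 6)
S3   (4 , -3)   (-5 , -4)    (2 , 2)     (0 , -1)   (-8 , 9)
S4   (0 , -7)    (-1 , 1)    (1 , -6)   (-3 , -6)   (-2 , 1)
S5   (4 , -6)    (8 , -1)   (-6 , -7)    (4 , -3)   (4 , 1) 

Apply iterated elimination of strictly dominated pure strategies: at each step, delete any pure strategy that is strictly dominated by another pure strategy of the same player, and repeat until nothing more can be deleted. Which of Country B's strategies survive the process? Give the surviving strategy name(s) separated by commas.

Country B's strategy I is strictly dominated by V (S1: 4>-1, S2: 6>-4, S3: 9>-3, S4: 1>-7, S5: 1>-6) and is removed.
For Country A, S5 strictly dominates S2 on the remaining columns (II: 8>1, III: -6>-8, IV: 4>3, V: 4>-9); eliminate S2.
For Country B, V strictly dominates IV on the remaining rows (S1: 4>-8, S3: 9>-1, S4: 1>-6, S5: 1>-3); eliminate IV.
Among the remaining strategies, none is strictly dominated by another pure strategy of the same player, so the elimination stops.
Surviving strategies — Country A: {S1, S3, S4, S5}; Country B: {II, III, V}.

II, III, V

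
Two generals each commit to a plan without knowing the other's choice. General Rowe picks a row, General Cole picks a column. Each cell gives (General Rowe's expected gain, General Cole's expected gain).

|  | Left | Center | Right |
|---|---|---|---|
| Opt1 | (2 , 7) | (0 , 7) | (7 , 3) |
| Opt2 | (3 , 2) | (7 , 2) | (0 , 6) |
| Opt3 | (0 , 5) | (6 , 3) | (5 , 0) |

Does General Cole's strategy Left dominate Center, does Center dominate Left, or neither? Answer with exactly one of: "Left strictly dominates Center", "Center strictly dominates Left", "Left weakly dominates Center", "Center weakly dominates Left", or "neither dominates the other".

Compare Left to Center across every action of General Rowe: Opt1: 7=7, Opt2: 2=2, Opt3: 5>3.
Left is at least as good everywhere and strictly better somewhere (tied only at Opt1, Opt2), so Left weakly but not strictly dominates Center.

Left weakly dominates Center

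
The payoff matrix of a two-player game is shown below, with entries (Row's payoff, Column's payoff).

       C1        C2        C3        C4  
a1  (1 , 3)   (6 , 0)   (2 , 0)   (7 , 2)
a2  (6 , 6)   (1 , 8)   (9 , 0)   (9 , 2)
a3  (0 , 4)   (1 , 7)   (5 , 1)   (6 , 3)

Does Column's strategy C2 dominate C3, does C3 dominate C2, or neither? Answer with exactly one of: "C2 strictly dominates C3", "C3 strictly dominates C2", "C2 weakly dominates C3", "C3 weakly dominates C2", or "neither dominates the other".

Compare C2 to C3 across every action of Row: a1: 0=0, a2: 8>0, a3: 7>1.
C2 is at least as good everywhere and strictly better somewhere (tied only at a1), so C2 weakly but not strictly dominates C3.

C2 weakly dominates C3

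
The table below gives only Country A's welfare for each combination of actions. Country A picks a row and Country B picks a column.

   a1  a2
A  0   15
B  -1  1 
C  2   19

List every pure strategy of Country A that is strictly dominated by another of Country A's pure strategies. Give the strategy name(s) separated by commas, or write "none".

A: dominated, since C does at least as well everywhere (a1: 2>0, a2: 19>15).
B: dominated, since A does at least as well everywhere (a1: 0>-1, a2: 15>1).
C: no other strategy beats it everywhere (A at a1 (2>0); B at a1 (2>-1)).

A, B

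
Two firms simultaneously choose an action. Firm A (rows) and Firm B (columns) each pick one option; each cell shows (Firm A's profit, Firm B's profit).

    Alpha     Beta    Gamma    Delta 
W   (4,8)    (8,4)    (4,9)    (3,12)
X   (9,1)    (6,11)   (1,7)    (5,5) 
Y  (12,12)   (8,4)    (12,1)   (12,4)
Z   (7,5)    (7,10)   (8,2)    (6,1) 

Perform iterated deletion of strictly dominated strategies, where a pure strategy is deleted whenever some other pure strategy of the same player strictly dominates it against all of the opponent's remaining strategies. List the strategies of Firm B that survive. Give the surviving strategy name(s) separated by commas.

Alpha

Firm A's strategy X is strictly dominated by Y (Alpha: 12>9, Beta: 8>6, Gamma: 12>1, Delta: 12>5) and is removed.
For Firm A, Y strictly dominates Z on the remaining columns (Alpha: 12>7, Beta: 8>7, Gamma: 12>8, Delta: 12>6); eliminate Z.
For Firm B, Alpha strictly dominates Beta on the remaining rows (W: 8>4, Y: 12>4); eliminate Beta.
Firm A's strategy W is strictly dominated by Y (Alpha: 12>4, Gamma: 12>4, Delta: 12>3) and is removed.
Column Gamma is eliminated: Alpha beats it against every remaining row (Y: 12>1).
Column Delta is eliminated: Alpha beats it against every remaining row (Y: 12>4).
Among the remaining strategies, none is strictly dominated by another pure strategy of the same player, so the elimination stops.
Surviving strategies — Firm A: {Y}; Firm B: {Alpha}.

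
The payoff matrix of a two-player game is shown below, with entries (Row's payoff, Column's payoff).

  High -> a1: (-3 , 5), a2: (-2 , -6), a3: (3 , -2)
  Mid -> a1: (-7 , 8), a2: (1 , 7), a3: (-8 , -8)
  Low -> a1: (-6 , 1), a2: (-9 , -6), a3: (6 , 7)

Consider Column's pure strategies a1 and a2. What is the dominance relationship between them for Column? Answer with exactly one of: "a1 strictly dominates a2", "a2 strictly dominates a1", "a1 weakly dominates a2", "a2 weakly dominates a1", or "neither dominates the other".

Compare a1 to a2 across every action of Row: High: 5>-6, Mid: 8>7, Low: 1>-6.
a1 gives a strictly higher payoff against every action of Row, so a1 strictly dominates a2.

a1 strictly dominates a2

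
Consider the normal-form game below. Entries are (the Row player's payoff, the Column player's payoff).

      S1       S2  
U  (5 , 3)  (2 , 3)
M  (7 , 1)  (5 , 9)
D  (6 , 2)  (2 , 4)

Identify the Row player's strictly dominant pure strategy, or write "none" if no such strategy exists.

M vs U: S1: 7>5, S2: 5>2.
M vs D: S1: 7>6, S2: 5>2.
M strictly beats every other strategy against every opponent action, so it is strictly dominant.

M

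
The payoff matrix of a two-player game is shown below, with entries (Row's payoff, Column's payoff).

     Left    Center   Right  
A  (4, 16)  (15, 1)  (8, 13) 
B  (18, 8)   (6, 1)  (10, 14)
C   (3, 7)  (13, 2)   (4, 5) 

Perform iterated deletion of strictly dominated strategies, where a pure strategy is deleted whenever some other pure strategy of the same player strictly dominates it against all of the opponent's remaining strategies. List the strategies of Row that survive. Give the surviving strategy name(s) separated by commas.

B

Row's strategy C is strictly dominated by A (Left: 4>3, Center: 15>13, Right: 8>4) and is removed.
For Column, Left strictly dominates Center on the remaining rows (A: 16>1, B: 8>1); eliminate Center.
For Row, B strictly dominates A on the remaining columns (Left: 18>4, Right: 10>8); eliminate A.
Column Left is eliminated: Right beats it against every remaining row (B: 14>8).
Among the remaining strategies, none is strictly dominated by another pure strategy of the same player, so the elimination stops.
Surviving strategies — Row: {B}; Column: {Right}.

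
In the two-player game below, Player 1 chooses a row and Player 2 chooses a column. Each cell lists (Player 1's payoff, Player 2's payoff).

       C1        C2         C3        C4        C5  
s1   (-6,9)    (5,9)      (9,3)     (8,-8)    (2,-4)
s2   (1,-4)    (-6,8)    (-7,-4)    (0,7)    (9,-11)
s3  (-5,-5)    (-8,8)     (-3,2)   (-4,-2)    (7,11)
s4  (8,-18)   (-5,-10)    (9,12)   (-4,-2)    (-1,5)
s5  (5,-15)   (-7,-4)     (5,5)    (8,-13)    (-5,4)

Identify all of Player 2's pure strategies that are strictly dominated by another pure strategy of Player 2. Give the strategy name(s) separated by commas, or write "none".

C1 is not dominated — it holds its own against C2 at s1 (9=9); C3 at s1 (9>3); C4 at s1 (9>-8); C5 at s1 (9>-4).
C2 is not dominated — it holds its own against C1 at s1 (9=9); C3 at s1 (9>3); C4 at s1 (9>-8); C5 at s1 (9>-4).
C3: no other strategy beats it everywhere (C1 at s2 (-4=-4); C2 at s4 (12>-10); C4 at s1 (3>-8); C5 at s1 (3>-4)).
C4: no other strategy beats it everywhere (C1 at s2 (7>-4); C2 at s4 (-2>-10); C3 at s2 (7>-4); C5 at s2 (7>-11)).
C5: no other strategy beats it everywhere (C1 at s3 (11>-5); C2 at s3 (11>8); C3 at s3 (11>2); C4 at s1 (-4>-8)).

none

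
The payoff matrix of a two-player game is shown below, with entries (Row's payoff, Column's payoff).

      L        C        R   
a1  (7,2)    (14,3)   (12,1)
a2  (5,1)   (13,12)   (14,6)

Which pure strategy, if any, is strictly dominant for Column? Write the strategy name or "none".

C vs L: a1: 3>2, a2: 12>1.
C vs R: a1: 3>1, a2: 12>6.
C strictly beats every other strategy against every opponent action, so it is strictly dominant.

C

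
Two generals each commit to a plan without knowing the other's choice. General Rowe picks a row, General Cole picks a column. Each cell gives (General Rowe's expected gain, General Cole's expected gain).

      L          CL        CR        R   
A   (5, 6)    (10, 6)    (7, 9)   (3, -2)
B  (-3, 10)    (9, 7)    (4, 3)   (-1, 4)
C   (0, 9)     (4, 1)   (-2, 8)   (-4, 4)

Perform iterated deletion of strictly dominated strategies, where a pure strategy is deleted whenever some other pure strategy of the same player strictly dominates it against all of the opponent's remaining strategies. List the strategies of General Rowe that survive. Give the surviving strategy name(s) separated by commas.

For General Rowe, A strictly dominates B on the remaining columns (L: 5>-3, CL: 10>9, CR: 7>4, R: 3>-1); eliminate B.
Row C is eliminated: A beats it against every remaining column (L: 5>0, CL: 10>4, CR: 7>-2, R: 3>-4).
General Cole's strategy L is strictly dominated by CR (A: 9>6) and is removed.
Column CL is eliminated: CR beats it against every remaining row (A: 9>6).
General Cole's strategy R is strictly dominated by CR (A: 9>-2) and is removed.
Among the remaining strategies, none is strictly dominated by another pure strategy of the same player, so the elimination stops.
Surviving strategies — General Rowe: {A}; General Cole: {CR}.

A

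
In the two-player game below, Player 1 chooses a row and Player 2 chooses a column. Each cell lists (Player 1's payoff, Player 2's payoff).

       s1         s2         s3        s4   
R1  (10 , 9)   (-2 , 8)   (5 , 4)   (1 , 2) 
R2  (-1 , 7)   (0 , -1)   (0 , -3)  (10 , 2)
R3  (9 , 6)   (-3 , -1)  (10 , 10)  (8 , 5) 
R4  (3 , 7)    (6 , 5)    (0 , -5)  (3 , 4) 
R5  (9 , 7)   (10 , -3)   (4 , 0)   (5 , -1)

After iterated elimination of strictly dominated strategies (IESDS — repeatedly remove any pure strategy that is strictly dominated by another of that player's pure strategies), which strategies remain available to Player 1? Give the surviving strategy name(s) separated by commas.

Player 1's strategy R4 is strictly dominated by R5 (s1: 9>3, s2: 10>6, s3: 4>0, s4: 5>3) and is removed.
Column s2 is eliminated: s1 beats it against every remaining row (R1: 9>8, R2: 7>-1, R3: 6>-1, R5: 7>-3).
Column s4 is eliminated: s1 beats it against every remaining row (R1: 9>2, R2: 7>2, R3: 6>5, R5: 7>-1).
Row R2 is eliminated: R1 beats it against every remaining column (s1: 10>-1, s3: 5>0).
Row R5 is eliminated: R1 beats it against every remaining column (s1: 10>9, s3: 5>4).
Among the remaining strategies, none is strictly dominated by another pure strategy of the same player, so the elimination stops.
Surviving strategies — Player 1: {R1, R3}; Player 2: {s1, s3}.

R1, R3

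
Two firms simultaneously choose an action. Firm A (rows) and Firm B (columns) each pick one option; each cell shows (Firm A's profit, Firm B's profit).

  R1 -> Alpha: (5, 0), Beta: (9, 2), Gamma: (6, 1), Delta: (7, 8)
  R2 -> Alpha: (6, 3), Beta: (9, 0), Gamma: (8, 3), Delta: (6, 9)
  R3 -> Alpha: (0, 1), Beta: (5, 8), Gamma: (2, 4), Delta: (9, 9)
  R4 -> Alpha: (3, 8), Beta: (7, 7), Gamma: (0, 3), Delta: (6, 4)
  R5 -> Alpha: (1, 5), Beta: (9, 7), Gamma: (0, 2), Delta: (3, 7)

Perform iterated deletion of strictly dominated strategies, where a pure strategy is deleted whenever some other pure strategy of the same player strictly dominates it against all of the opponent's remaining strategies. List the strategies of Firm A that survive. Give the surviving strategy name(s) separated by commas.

For Firm A, R1 strictly dominates R4 on the remaining columns (Alpha: 5>3, Beta: 9>7, Gamma: 6>0, Delta: 7>6); eliminate R4.
For Firm B, Delta strictly dominates Alpha on the remaining rows (R1: 8>0, R2: 9>3, R3: 9>1, R5: 7>5); eliminate Alpha.
For Firm B, Delta strictly dominates Gamma on the remaining rows (R1: 8>1, R2: 9>3, R3: 9>4, R5: 7>2); eliminate Gamma.
Among the remaining strategies, none is strictly dominated by another pure strategy of the same player, so the elimination stops.
Surviving strategies — Firm A: {R1, R2, R3, R5}; Firm B: {Beta, Delta}.

R1, R2, R3, R5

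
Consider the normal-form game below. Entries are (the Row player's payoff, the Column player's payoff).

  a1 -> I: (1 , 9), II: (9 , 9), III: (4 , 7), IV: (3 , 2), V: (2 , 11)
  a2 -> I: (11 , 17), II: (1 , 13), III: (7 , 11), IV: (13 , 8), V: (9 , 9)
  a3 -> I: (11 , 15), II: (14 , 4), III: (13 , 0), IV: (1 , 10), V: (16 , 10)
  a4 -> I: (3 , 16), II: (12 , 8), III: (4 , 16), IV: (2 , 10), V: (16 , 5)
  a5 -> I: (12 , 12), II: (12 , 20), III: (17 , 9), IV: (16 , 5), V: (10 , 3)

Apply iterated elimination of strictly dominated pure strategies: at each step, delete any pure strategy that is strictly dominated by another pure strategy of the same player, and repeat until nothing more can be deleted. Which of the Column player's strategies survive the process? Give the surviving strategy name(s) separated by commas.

I, II

The Row player's strategy a1 is strictly dominated by a5 (I: 12>1, II: 12>9, III: 17>4, IV: 16>3, V: 10>2) and is removed.
For the Row player, a5 strictly dominates a2 on the remaining columns (I: 12>11, II: 12>1, III: 17>7, IV: 16>13, V: 10>9); eliminate a2.
Column IV is eliminated: I beats it against every remaining row (a3: 15>10, a4: 16>10, a5: 12>5).
The Column player's strategy V is strictly dominated by I (a3: 15>10, a4: 16>5, a5: 12>3) and is removed.
Row a4 is eliminated: a3 beats it against every remaining column (I: 11>3, II: 14>12, III: 13>4).
The Column player's strategy III is strictly dominated by I (a3: 15>0, a5: 12>9) and is removed.
Among the remaining strategies, none is strictly dominated by another pure strategy of the same player, so the elimination stops.
Surviving strategies — the Row player: {a3, a5}; the Column player: {I, II}.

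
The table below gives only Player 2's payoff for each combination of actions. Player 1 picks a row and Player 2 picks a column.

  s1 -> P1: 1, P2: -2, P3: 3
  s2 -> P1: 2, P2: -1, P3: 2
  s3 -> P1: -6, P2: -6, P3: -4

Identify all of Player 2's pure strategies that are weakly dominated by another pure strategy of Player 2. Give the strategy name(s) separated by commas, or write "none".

P1 is weakly dominated by P3 (s1: 3>1, s2: 2=2, s3: -4>-6).
P1 weakly dominates P2 — s1: 1>-2, s2: 2>-1, s3: -6=-6.
P3 is not dominated — it holds its own against P1 at s1 (3>1); P2 at s1 (3>-2).

P1, P2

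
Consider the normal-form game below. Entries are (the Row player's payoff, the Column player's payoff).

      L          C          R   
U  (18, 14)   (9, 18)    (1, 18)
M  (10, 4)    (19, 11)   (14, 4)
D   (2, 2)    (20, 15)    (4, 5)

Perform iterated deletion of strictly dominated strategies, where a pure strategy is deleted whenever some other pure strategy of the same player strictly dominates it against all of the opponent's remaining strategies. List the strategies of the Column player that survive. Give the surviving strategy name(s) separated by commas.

Column L is eliminated: C beats it against every remaining row (U: 18>14, M: 11>4, D: 15>2).
For the Row player, M strictly dominates U on the remaining columns (C: 19>9, R: 14>1); eliminate U.
For the Column player, C strictly dominates R on the remaining rows (M: 11>4, D: 15>5); eliminate R.
The Row player's strategy M is strictly dominated by D (C: 20>19) and is removed.
Among the remaining strategies, none is strictly dominated by another pure strategy of the same player, so the elimination stops.
Surviving strategies — the Row player: {D}; the Column player: {C}.

C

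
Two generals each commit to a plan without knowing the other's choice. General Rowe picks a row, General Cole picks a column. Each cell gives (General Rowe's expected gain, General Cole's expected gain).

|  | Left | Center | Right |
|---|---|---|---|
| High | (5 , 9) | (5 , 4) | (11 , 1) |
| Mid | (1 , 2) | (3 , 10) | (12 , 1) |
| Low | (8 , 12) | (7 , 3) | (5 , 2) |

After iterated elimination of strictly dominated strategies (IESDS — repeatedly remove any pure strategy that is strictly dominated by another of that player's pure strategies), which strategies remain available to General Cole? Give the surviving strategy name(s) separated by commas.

Left

General Cole's strategy Right is strictly dominated by Left (High: 9>1, Mid: 2>1, Low: 12>2) and is removed.
For General Rowe, Low strictly dominates High on the remaining columns (Left: 8>5, Center: 7>5); eliminate High.
General Rowe's strategy Mid is strictly dominated by Low (Left: 8>1, Center: 7>3) and is removed.
Column Center is eliminated: Left beats it against every remaining row (Low: 12>3).
Among the remaining strategies, none is strictly dominated by another pure strategy of the same player, so the elimination stops.
Surviving strategies — General Rowe: {Low}; General Cole: {Left}.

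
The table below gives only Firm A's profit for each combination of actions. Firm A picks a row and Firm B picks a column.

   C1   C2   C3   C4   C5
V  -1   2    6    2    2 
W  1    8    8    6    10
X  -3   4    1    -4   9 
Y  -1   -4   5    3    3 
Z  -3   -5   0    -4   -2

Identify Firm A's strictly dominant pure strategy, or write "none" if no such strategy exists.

W

W vs V: C1: 1>-1, C2: 8>2, C3: 8>6, C4: 6>2, C5: 10>2.
W vs X: C1: 1>-3, C2: 8>4, C3: 8>1, C4: 6>-4, C5: 10>9.
W vs Y: C1: 1>-1, C2: 8>-4, C3: 8>5, C4: 6>3, C5: 10>3.
W vs Z: C1: 1>-3, C2: 8>-5, C3: 8>0, C4: 6>-4, C5: 10>-2.
W strictly beats every other strategy against every opponent action, so it is strictly dominant.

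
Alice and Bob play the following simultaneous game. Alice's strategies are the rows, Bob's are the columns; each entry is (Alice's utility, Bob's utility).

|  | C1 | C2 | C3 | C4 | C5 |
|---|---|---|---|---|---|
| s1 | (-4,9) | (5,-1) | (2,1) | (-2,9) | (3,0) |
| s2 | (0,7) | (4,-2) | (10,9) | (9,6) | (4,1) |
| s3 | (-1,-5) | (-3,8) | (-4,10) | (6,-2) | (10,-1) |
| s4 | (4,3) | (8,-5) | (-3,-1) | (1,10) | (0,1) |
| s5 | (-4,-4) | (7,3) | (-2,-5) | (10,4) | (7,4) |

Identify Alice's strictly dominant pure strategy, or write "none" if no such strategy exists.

s1 fails to dominate s2 at C1 (-4<0).
s2 fails to dominate s1 at C2 (4<5).
s3 fails to dominate s1 at C2 (-3<5).
s4 fails to dominate s1 at C3 (-3<2).
s5 fails to dominate s1 at C1 (-4=-4).
No single strategy dominates all the others.

none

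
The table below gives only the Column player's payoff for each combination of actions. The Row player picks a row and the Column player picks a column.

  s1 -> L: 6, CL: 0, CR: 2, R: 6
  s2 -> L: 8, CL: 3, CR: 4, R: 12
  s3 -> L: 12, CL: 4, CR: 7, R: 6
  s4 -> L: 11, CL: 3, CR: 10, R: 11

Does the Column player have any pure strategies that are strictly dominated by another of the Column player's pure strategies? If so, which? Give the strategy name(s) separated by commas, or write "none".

L is not dominated — it holds its own against CL at s1 (6>0); CR at s1 (6>2); R at s1 (6=6).
CL is strictly dominated by L (s1: 6>0, s2: 8>3, s3: 12>4, s4: 11>3).
CR is strictly dominated by L (s1: 6>2, s2: 8>4, s3: 12>7, s4: 11>10).
R: no other strategy beats it everywhere (L at s1 (6=6); CL at s1 (6>0); CR at s1 (6>2)).

CL, CR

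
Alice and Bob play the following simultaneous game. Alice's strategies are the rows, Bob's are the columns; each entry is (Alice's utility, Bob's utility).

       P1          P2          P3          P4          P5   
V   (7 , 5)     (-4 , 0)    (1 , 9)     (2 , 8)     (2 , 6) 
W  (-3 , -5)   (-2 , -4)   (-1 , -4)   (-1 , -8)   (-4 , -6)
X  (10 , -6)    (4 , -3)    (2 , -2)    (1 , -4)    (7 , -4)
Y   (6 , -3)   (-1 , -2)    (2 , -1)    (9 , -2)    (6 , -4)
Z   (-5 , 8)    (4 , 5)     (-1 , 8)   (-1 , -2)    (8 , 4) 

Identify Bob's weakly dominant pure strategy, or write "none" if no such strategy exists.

P3 vs P1: V: 9>5, W: -4>-5, X: -2>-6, Y: -1>-3, Z: 8=8.
P3 vs P2: V: 9>0, W: -4=-4, X: -2>-3, Y: -1>-2, Z: 8>5.
P3 vs P4: V: 9>8, W: -4>-8, X: -2>-4, Y: -1>-2, Z: 8>-2.
P3 vs P5: V: 9>6, W: -4>-6, X: -2>-4, Y: -1>-4, Z: 8>4.
P3 is at least as good as every other strategy against every opponent action, so it is weakly dominant.

P3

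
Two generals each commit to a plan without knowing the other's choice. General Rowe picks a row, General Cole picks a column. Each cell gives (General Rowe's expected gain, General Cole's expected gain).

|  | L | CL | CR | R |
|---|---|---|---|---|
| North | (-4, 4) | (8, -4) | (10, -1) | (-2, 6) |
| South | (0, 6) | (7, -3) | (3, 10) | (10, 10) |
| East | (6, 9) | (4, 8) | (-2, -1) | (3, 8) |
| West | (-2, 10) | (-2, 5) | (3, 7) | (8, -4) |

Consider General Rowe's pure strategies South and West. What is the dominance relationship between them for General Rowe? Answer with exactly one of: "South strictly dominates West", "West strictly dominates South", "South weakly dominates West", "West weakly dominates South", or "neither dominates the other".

South weakly dominates West

Compare South to West across every action of General Cole: L: 0>-2, CL: 7>-2, CR: 3=3, R: 10>8.
South is at least as good everywhere and strictly better somewhere (tied only at CR), so South weakly but not strictly dominates West.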